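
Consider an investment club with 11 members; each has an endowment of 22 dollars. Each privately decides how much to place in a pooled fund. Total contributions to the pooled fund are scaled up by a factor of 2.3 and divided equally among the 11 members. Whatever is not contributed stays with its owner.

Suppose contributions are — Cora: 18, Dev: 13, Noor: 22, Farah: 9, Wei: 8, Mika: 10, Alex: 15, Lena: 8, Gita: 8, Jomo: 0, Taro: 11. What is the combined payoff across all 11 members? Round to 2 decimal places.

400.60 dollars

Total contributed: 18 + 13 + 22 + 9 + 8 + 10 + 15 + 8 + 8 + 0 + 11 = 122; total kept: 11 × 22 − 122 = 120.
The pooled fund pays out 2.3 × 122 = 280.60 in aggregate.
Group total = 120 + 280.60 = 400.60.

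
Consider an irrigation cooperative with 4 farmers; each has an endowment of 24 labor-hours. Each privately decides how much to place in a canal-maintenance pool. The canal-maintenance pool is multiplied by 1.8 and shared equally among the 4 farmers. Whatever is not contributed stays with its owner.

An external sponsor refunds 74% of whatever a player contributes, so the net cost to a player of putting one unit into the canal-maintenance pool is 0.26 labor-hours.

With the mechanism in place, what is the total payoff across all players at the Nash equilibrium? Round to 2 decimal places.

243.84 labor-hours

Under the mechanism each unit contributed yields (1.8/4) / 0.26 = 1.7308 back to its contributor per unit of net cost, which exceeds 1, making full contribution the dominant choice for everyone.
At the Nash equilibrium everyone contributes 24. Group total payoff = 4 × (24 × 0.74 + 1.8 × 24) = 243.84.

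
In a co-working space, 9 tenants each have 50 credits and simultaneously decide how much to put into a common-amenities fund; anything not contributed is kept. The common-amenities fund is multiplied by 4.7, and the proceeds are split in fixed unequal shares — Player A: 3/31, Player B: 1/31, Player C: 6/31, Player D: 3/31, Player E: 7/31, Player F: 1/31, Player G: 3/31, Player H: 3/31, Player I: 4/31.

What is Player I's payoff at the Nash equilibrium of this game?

Player j's private return per contributed unit is 4.7 × (j's share). Contributing is weakly dominant for j when that share is at least 1/4.7 = 0.2128, and contributing 0 is dominant otherwise.
The only share above 0.2128 is Player E's 7/31, contributing 50; the remaining 8 contribute 0. Total contributed: 50.
Player I keeps 50 and receives 4.7 × 50 × 4/31 = 30.32 from the common-amenities fund, for a payoff of 80.32.

80.32 credits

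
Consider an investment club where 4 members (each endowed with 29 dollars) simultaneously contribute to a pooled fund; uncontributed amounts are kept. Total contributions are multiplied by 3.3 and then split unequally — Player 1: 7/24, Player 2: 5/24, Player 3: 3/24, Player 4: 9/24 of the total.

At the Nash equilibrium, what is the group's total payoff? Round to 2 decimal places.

For player j, contributing a unit is worthwhile iff 3.3 × (j's share) ≥ 1, i.e. iff j's share is at least 0.3030.
Only Player 4 (9/24) clears that bar, contributing 29; the remaining 3 contribute 0. Total contributed: 29.
The pooled fund pays out 3.3 × 29 = 95.70 in total (split across the unequal shares, but the aggregate is all that matters for the group sum).
The 3 free-riders keep 29 each, adding 87. Group total = 87 + 95.70 = 182.70.

182.70 dollars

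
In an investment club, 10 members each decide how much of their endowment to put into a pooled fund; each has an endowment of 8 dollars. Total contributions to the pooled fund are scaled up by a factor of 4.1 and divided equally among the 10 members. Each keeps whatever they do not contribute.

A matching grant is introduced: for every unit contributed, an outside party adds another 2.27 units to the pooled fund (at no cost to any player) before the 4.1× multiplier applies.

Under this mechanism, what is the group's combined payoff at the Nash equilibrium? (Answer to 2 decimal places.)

With the mechanism, a contributed unit returns 4.1 × 3.27 / 10 = 1.3407 per unit of net cost to the contributor — now above 1 — so contributing fully is weakly dominant for every player.
So the Nash equilibrium is full contribution by all 10; the group earns 4.1 × 3.27 × 80 = 1072.56.

1072.56 dollars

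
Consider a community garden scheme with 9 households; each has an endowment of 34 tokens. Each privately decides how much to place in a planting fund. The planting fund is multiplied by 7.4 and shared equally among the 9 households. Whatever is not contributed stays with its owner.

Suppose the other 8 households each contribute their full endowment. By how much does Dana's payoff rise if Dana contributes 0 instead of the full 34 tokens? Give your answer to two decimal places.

Switching from a contribution of 34 to 0 lets Dana keep an extra 34 tokens, but lowers the planting fund by 34, which costs Dana their own share of that drop: 7.4/9 × 34 = 27.96.
Net gain = 34 − 27.96 = 6.04. The private return per contributed unit (0.8222) is below 1, so free-riding is indeed the best response regardless of what the others do.

6.04 tokens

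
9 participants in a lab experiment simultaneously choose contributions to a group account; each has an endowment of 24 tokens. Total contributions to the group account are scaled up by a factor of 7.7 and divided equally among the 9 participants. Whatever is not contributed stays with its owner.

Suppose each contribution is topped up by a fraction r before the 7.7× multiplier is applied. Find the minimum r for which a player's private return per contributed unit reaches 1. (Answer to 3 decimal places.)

0.169

With matching at rate r, one contributed unit becomes (1 + r) in the group account and returns 7.7 × (1 + r) / 9 to the contributor.
Setting this equal to 1: 1 + r = 9/7.7 = 1.1688.
So the minimum matching rate is r = 1.1688 − 1 = 0.169.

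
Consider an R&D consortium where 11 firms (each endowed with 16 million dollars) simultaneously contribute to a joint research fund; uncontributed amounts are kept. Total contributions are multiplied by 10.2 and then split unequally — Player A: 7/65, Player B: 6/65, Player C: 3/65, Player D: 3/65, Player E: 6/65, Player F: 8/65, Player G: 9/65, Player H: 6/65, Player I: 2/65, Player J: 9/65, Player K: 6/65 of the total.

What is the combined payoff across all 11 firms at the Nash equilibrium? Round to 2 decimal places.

Player j's private return per contributed unit is 10.2 × (j's share). Contributing is weakly dominant for j when that share is at least 1/10.2 = 0.0980, and contributing 0 is dominant otherwise.
Player A, Player F, Player G and Player J clear that bar, contributing 16 each; the remaining 7 contribute 0. Total contributed: 64.
The joint research fund pays out 10.2 × 64 = 652.80 in total (split across the unequal shares, but the aggregate is all that matters for the group sum).
The 7 free-riders keep 16 each, adding 112. Group total = 112 + 652.80 = 764.80.

764.80 million dollars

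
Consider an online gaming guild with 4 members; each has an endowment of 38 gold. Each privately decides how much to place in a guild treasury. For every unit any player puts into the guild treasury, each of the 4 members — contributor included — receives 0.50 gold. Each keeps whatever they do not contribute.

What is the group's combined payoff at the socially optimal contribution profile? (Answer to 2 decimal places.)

Each contributed unit returns 2.000 to the group as a whole (0.50 to each of 4 players), which exceeds 1, so the social optimum is full contribution: group total = 2.000 × 152 = 304.00.

304.00 gold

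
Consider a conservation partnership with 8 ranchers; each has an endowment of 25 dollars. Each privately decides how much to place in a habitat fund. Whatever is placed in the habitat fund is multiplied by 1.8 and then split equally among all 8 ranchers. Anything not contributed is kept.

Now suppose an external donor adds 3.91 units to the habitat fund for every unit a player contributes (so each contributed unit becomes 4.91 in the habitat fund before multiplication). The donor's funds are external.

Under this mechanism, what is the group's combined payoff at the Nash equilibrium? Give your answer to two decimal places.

With the mechanism, a contributed unit returns 1.8 × 4.91 / 8 = 1.1048 per unit of net cost to the contributor — now above 1 — so contributing fully is weakly dominant for every player.
So the Nash equilibrium is full contribution by all 8; the group earns 1.8 × 4.91 × 200 = 1767.60.

1767.60 dollars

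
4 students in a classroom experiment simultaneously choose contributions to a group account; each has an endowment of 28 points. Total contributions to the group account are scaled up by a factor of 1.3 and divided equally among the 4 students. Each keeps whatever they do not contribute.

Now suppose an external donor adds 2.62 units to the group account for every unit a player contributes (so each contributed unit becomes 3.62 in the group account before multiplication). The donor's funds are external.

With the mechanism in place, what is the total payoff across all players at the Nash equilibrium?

Under the mechanism each unit contributed yields 1.3 × 3.62 / 4 = 1.1765 back to its contributor per unit of net cost, which exceeds 1, making full contribution the dominant choice for everyone.
At the Nash equilibrium everyone contributes 28. Group total payoff = 1.3 × 3.62 × 112 = 527.07.

527.07 points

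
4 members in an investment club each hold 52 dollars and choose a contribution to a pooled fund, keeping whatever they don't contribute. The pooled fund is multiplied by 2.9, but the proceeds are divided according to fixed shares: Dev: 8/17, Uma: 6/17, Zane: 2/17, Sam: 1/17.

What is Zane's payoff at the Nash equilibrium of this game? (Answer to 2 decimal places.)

87.48 dollars

A player with share s gets back 2.9·s per unit contributed, so full contribution is dominant for anyone with s > 1/2.9 = 0.3448 and zero contribution is dominant for anyone below.
The shares above 0.3448 belong to Dev and Uma, contributing 52 each; the remaining 2 contribute 0. Total contributed: 104.
Zane keeps 52 and receives 2.9 × 104 × 2/17 = 35.48 from the pooled fund, for a payoff of 87.48.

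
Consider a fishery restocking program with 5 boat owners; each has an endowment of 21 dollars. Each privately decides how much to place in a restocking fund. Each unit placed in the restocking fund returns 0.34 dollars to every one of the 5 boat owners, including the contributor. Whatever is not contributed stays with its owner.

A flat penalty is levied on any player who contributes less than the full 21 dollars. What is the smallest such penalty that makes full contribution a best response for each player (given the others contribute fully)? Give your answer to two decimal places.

Given the others contribute fully, the best deviation is to contribute 0 (any partial contribution still incurs the fine and gives up units whose private return 0.34 is below 1).
Deviating from 21 to 0 saves 21 dollars but forfeits the deviator's share of the drop in the restocking fund: 0.34 × 21 = 7.14.
So the deviation gain is 21 − 7.14 = 13.86, and the fine must be at least 13.86 dollars to wipe it out.

13.86 dollars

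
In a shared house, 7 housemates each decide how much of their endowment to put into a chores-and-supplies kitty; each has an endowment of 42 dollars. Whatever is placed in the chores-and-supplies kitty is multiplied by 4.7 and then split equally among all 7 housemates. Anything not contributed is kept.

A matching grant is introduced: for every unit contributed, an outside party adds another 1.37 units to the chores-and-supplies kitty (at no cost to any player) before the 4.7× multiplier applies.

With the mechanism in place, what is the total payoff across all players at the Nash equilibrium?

The effective private return per unit is now 4.7 × 2.37 / 7 = 1.5913 > 1, so every player's dominant strategy flips to full contribution.
At the Nash equilibrium everyone contributes 42. Group total payoff = 4.7 × 2.37 × 294 = 3274.87.

3274.87 dollars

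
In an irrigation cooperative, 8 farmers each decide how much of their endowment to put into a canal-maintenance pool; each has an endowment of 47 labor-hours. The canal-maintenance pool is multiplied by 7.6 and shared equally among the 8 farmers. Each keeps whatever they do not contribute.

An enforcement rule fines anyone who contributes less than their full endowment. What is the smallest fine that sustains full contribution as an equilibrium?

2.35 labor-hours

Given the others contribute fully, the best deviation is to contribute 0 (any partial contribution still incurs the fine and gives up units whose private return 0.9500 is below 1).
Deviating from 47 to 0 saves 47 labor-hours but forfeits the deviator's share of the drop in the canal-maintenance pool: 7.6/8 × 47 = 44.65.
So the deviation gain is 47 − 44.65 = 2.35, and the fine must be at least 2.35 labor-hours to wipe it out.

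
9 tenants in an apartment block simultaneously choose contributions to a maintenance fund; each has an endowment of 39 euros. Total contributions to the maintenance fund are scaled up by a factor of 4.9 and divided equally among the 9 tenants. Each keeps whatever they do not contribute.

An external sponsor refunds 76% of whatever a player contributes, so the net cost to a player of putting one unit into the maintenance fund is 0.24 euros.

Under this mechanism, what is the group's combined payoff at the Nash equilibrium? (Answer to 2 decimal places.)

1986.66 euros

Under the mechanism each unit contributed yields (4.9/9) / 0.24 = 2.2685 back to its contributor per unit of net cost, which exceeds 1, making full contribution the dominant choice for everyone.
At the Nash equilibrium everyone contributes 39. Group total payoff = 9 × (39 × 0.76 + 4.9 × 39) = 1986.66.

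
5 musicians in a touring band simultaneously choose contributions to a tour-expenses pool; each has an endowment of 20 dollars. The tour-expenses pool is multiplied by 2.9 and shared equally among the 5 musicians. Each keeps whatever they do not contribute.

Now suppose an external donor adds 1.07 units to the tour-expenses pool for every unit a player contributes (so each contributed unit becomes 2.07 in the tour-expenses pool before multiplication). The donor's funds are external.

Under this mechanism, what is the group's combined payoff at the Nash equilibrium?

600.30 dollars

With the mechanism, a contributed unit returns 2.9 × 2.07 / 5 = 1.2006 per unit of net cost to the contributor — now above 1 — so contributing fully is weakly dominant for every player.
So the Nash equilibrium is full contribution by all 5; the group earns 2.9 × 2.07 × 100 = 600.30.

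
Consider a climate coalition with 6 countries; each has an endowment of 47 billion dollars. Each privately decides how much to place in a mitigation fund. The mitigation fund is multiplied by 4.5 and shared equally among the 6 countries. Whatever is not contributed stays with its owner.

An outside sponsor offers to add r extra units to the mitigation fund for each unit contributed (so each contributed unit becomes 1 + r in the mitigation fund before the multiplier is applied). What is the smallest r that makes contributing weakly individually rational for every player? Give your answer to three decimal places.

With matching at rate r, one contributed unit becomes (1 + r) in the mitigation fund and returns 4.5 × (1 + r) / 6 to the contributor.
Setting this equal to 1: 1 + r = 6/4.5 = 1.3333.
So the minimum matching rate is r = 1.3333 − 1 = 0.333.

0.333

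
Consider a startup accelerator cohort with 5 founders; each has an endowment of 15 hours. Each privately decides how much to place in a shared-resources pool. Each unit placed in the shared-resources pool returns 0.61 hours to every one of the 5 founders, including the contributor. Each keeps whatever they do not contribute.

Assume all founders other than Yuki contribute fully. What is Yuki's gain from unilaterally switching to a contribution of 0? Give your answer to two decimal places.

5.85 hours

Switching from a contribution of 15 to 0 lets Yuki keep an extra 15 hours, but lowers the shared-resources pool by 15, which costs Yuki their own share of that drop: 0.61 × 15 = 9.15.
Net gain = 15 − 9.15 = 5.85. The private return per contributed unit (0.61) is below 1, so free-riding is indeed the best response regardless of what the others do.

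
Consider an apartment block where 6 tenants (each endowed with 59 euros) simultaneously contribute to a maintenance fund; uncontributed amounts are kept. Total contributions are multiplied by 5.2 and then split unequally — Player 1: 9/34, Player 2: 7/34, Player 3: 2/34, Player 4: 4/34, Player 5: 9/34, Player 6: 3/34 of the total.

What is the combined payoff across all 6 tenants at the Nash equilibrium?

1097.40 euros

For player j, contributing a unit is worthwhile iff 5.2 × (j's share) ≥ 1, i.e. iff j's share is at least 0.1923.
Player 1, Player 2 and Player 5 are above the threshold, contributing 59 each; the remaining 3 contribute 0. Total contributed: 177.
The maintenance fund pays out 5.2 × 177 = 920.40 in total (split across the unequal shares, but the aggregate is all that matters for the group sum).
The 3 free-riders keep 59 each, adding 177. Group total = 177 + 920.40 = 1097.40.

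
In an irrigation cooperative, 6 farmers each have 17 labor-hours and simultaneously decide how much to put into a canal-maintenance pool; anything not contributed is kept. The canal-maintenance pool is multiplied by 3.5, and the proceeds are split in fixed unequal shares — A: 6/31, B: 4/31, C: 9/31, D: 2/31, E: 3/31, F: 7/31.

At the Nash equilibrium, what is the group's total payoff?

144.50 labor-hours

A player with share s gets back 3.5·s per unit contributed, so full contribution is dominant for anyone with s > 1/3.5 = 0.2857 and zero contribution is dominant for anyone below.
The only share above 0.2857 is C's 9/31, contributing 17; the remaining 5 contribute 0. Total contributed: 17.
The canal-maintenance pool pays out 3.5 × 17 = 59.50 in total (split across the unequal shares, but the aggregate is all that matters for the group sum).
The 5 free-riders keep 17 each, adding 85. Group total = 85 + 59.50 = 144.50.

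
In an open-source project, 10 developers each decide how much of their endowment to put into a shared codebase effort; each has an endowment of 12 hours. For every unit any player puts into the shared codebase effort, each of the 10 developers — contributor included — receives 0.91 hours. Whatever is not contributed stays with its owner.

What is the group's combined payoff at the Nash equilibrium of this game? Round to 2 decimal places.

The private return per contributed unit is 0.91 < 1, so contributing 0 is dominant for every player. At the Nash equilibrium everyone keeps their 12, and the group total is 10 × 12 = 120.

120.00 hours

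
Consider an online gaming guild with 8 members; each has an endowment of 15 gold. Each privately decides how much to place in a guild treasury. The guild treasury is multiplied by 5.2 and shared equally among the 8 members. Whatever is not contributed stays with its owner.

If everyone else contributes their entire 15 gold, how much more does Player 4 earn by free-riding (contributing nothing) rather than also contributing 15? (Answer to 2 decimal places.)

5.25 gold

Switching from a contribution of 15 to 0 lets Player 4 keep an extra 15 gold, but lowers the guild treasury by 15, which costs Player 4 their own share of that drop: 5.2/8 × 15 = 9.75.
Net gain = 15 − 9.75 = 5.25. The private return per contributed unit (0.6500) is below 1, so free-riding is indeed the best response regardless of what the others do.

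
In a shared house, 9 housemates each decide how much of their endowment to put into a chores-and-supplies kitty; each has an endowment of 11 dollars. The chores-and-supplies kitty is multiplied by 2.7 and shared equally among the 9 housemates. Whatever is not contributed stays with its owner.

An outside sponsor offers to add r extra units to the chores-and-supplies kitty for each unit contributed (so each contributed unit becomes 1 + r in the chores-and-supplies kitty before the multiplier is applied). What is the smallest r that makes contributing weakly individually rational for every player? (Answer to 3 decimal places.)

With matching at rate r, one contributed unit becomes (1 + r) in the chores-and-supplies kitty and returns 2.7 × (1 + r) / 9 to the contributor.
Setting this equal to 1: 1 + r = 9/2.7 = 3.3333.
So the minimum matching rate is r = 3.3333 − 1 = 2.333.

2.333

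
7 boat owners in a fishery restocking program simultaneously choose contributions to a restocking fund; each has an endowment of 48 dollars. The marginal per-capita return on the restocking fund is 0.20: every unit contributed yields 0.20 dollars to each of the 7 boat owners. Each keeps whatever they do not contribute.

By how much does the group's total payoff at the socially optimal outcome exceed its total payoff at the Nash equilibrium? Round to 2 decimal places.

The private return per contributed unit is 0.20 < 1, so contributing 0 is dominant for every player. At the Nash equilibrium everyone keeps their 48, and the group total is 7 × 48 = 336.
Each contributed unit returns 1.400 to the group as a whole (0.20 to each of 7 players), which exceeds 1, so the social optimum is full contribution: group total = 1.400 × 336 = 470.40.
Efficiency loss = 470.40 − 336 = 134.40.

134.40 dollars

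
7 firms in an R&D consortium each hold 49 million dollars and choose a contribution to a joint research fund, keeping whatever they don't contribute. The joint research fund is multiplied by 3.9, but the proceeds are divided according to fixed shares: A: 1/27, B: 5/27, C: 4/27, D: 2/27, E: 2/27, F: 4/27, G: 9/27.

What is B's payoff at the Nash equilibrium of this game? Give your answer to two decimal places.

Each unit j contributes comes back to j as 3.9 × (j's share), so j prefers to contribute only if that share exceeds 1/3.9 = 0.2564; otherwise keeping the unit dominates.
G alone (share 9/27) is above the threshold, contributing 49; the remaining 6 contribute 0. Total contributed: 49.
B keeps 49 and receives 3.9 × 49 × 5/27 = 35.39 from the joint research fund, for a payoff of 84.39.

84.39 million dollars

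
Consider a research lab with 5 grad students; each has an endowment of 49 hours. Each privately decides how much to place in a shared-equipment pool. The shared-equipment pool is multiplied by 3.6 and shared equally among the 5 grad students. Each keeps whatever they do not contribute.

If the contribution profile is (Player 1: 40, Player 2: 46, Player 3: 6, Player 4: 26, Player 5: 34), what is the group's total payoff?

Total contributed: 40 + 46 + 6 + 26 + 34 = 152; total kept: 5 × 49 − 152 = 93.
The shared-equipment pool pays out 3.6 × 152 = 547.20 in aggregate.
Group total = 93 + 547.20 = 640.20.

640.20 hours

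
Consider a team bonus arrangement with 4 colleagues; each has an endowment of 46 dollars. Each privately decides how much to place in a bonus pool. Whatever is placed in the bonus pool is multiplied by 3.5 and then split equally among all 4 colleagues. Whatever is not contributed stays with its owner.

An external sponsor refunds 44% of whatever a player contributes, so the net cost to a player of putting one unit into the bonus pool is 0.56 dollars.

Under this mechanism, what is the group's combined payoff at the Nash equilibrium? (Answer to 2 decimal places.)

The effective private return per unit is now (3.5/4) / 0.56 = 1.5625 > 1, so every player's dominant strategy flips to full contribution.
At the Nash equilibrium everyone contributes 46. Group total payoff = 4 × (46 × 0.44 + 3.5 × 46) = 724.96.

724.96 dollars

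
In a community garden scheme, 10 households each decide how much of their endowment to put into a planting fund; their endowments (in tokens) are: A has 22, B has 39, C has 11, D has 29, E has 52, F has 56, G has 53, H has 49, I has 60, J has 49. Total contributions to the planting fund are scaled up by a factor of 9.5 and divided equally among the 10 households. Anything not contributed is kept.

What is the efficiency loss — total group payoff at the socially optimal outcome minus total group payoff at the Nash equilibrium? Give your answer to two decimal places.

The private return per contributed unit is 9.5/10 = 0.9500 < 1 for every player regardless of endowment, so the Nash equilibrium is zero contribution and the group total is Σ E_j = 22 + 39 + 11 + 29 + 52 + 56 + 53 + 49 + 60 + 49 = 420.
Each contributed unit returns 9.500 to the group, so the social optimum is full contribution by everyone: group total = 9.500 × 420 = 3990.00.
Efficiency loss = (9.500 − 1) × 420 = 3570.00.

3570.00 tokens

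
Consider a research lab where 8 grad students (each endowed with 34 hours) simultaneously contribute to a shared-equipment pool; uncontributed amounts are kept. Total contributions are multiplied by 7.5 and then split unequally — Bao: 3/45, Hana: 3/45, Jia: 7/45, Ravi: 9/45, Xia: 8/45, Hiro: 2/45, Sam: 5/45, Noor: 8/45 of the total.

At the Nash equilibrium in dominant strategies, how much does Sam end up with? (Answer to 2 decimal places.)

Each unit j contributes comes back to j as 7.5 × (j's share), so j prefers to contribute only if that share exceeds 1/7.5 = 0.1333; otherwise keeping the unit dominates.
Jia, Ravi, Xia and Noor are above the threshold, contributing 34 each; the remaining 4 contribute 0. Total contributed: 136.
Sam keeps 34 and receives 7.5 × 136 × 5/45 = 113.33 from the shared-equipment pool, for a payoff of 147.33.

147.33 hours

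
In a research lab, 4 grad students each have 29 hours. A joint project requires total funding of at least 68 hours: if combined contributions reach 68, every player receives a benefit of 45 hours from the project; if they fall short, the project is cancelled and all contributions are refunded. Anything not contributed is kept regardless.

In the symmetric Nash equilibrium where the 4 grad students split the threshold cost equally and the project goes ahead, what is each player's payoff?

Equal share of the threshold: 68/4 = 17.
At this profile no one gains by cutting their contribution: any cut drops the total below 68, the project is cancelled, contributions are refunded, and the deviator ends with 29, which is less than 29 − 17 + 45 = 57. Contributing more than 17 just wastes the excess. So contributing exactly 17 is a best response.
Each player's payoff: 29 − 17 + 45 = 57.

57 hours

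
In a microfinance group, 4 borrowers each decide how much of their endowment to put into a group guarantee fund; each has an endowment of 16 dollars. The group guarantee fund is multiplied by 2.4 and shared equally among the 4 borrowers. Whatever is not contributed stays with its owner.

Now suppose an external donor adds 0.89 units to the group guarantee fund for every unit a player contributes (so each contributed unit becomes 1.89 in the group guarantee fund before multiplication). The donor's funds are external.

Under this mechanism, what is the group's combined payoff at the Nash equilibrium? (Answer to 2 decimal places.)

290.30 dollars

With the mechanism, a contributed unit returns 2.4 × 1.89 / 4 = 1.1340 per unit of net cost to the contributor — now above 1 — so contributing fully is weakly dominant for every player.
So the Nash equilibrium is full contribution by all 4; the group earns 2.4 × 1.89 × 64 = 290.30.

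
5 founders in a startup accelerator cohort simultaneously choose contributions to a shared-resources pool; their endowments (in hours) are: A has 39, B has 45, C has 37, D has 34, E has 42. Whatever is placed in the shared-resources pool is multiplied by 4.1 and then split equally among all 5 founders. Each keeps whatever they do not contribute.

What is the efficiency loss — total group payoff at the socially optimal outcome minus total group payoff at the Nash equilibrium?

The private return per contributed unit is 4.1/5 = 0.8200 < 1 for every player regardless of endowment, so the Nash equilibrium is zero contribution and the group total is Σ E_j = 39 + 45 + 37 + 34 + 42 = 197.
Each contributed unit returns 4.100 to the group, so the social optimum is full contribution by everyone: group total = 4.100 × 197 = 807.70.
Efficiency loss = (4.100 − 1) × 197 = 610.70.

610.70 hours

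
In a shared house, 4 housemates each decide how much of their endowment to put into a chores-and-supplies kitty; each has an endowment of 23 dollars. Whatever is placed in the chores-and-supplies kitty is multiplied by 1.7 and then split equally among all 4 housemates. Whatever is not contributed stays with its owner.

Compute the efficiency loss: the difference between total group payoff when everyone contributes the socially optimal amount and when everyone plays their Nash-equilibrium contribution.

64.40 dollars

Each contributed unit returns 1.7/4 = 0.4250 to its contributor — below 1 — so contributing 0 is dominant for every player. At the Nash equilibrium everyone keeps their 23, and the group total is 4 × 23 = 92.
Each contributed unit returns 1.700 to the group as a whole (0.4250 to each of 4 players), which exceeds 1, so the social optimum is full contribution: group total = 1.700 × 92 = 156.40.
Efficiency loss = 156.40 − 92 = 64.40.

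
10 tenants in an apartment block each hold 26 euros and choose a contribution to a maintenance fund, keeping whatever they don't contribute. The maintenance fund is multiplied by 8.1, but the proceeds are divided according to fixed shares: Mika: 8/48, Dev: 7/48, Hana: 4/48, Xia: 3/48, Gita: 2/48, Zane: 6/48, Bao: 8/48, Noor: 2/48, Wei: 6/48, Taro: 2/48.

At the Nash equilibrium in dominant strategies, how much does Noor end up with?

Player j's private return per contributed unit is 8.1 × (j's share). Contributing is weakly dominant for j when that share is at least 1/8.1 = 0.1235, and contributing 0 is dominant otherwise.
Mika, Dev, Zane, Bao and Wei clear that bar, contributing 26 each; the remaining 5 contribute 0. Total contributed: 130.
Noor keeps 26 and receives 8.1 × 130 × 2/48 = 43.88 from the maintenance fund, for a payoff of 69.88.

69.88 euros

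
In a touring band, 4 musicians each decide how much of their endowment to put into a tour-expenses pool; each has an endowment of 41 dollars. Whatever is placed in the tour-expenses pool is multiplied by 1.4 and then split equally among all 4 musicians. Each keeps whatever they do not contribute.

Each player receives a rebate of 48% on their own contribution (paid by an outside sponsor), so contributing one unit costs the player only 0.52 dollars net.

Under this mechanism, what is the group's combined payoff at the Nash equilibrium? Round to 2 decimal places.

The effective private return is (1.4/4) / 0.52 = 0.6731, which is still under 1, so the mechanism doesn't change anyone's dominant strategy: zero contribution.
At the Nash equilibrium no one contributes; group total payoff = 4 × 41 = 164.

164.00 dollars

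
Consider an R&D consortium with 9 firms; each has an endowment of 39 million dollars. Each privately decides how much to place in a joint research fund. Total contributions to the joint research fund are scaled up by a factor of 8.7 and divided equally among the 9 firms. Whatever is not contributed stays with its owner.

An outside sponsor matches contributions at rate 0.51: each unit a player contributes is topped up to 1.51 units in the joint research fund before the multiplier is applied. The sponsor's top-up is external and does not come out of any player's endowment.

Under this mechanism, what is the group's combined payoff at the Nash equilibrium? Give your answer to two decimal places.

4611.09 million dollars

Under the mechanism each unit contributed yields 8.7 × 1.51 / 9 = 1.4597 back to its contributor per unit of net cost, which exceeds 1, making full contribution the dominant choice for everyone.
So the Nash equilibrium is full contribution by all 9; the group earns 8.7 × 1.51 × 351 = 4611.09.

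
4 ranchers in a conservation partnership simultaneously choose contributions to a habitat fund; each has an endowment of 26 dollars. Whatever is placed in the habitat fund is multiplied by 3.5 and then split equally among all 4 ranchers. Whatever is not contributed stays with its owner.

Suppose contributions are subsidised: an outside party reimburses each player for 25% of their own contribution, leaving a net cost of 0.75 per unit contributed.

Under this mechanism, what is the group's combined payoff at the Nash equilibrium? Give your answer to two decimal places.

390.00 dollars

The effective private return per unit is now (3.5/4) / 0.75 = 1.1667 > 1, so every player's dominant strategy flips to full contribution.
At the Nash equilibrium everyone contributes 26. Group total payoff = 4 × (26 × 0.25 + 3.5 × 26) = 390.00.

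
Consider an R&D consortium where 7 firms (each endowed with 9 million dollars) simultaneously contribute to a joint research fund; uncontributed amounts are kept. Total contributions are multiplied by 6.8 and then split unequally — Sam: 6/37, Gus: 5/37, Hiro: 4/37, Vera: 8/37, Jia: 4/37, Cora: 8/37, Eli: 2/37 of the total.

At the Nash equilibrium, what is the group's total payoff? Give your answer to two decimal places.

Each unit j contributes comes back to j as 6.8 × (j's share), so j prefers to contribute only if that share exceeds 1/6.8 = 0.1471; otherwise keeping the unit dominates.
The shares above 0.1471 belong to Sam, Vera and Cora, contributing 9 each; the remaining 4 contribute 0. Total contributed: 27.
The joint research fund pays out 6.8 × 27 = 183.60 in total (split across the unequal shares, but the aggregate is all that matters for the group sum).
The 4 free-riders keep 9 each, adding 36. Group total = 36 + 183.60 = 219.60.

219.60 million dollars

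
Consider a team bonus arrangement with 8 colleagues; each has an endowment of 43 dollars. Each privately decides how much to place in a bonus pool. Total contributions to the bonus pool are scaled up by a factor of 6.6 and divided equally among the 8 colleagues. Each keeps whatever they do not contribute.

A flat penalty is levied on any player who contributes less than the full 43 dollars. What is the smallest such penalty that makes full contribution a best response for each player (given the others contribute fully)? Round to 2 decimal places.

7.53 dollars

Given the others contribute fully, the best deviation is to contribute 0 (any partial contribution still incurs the fine and gives up units whose private return 0.8250 is below 1).
Deviating from 43 to 0 saves 43 dollars but forfeits the deviator's share of the drop in the bonus pool: 6.6/8 × 43 = 35.47.
So the deviation gain is 43 − 35.47 = 7.53, and the fine must be at least 7.53 dollars to wipe it out.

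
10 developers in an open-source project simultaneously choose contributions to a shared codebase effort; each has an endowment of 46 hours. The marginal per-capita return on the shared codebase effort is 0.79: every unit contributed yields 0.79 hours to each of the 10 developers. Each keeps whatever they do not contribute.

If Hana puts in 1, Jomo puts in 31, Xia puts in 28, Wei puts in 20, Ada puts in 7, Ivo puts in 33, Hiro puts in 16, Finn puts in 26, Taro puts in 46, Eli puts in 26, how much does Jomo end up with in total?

199.86 hours

Total contributed: 1 + 31 + 28 + 20 + 7 + 33 + 16 + 26 + 46 + 26 = 234.
Each receives 0.79 × 234 = 184.86 from the shared codebase effort.
Jomo keeps 46 − 31 = 15, so Jomo's payoff is 15 + 184.86 = 199.86.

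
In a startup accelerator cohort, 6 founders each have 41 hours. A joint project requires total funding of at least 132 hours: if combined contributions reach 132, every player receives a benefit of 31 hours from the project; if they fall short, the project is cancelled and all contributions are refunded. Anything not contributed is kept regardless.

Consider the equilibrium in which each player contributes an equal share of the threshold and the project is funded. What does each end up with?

Equal share of the threshold: 132/6 = 22.
At this profile no one gains by cutting their contribution: any cut drops the total below 132, the project is cancelled, contributions are refunded, and the deviator ends with 41, which is less than 41 − 22 + 31 = 50. Contributing more than 22 just wastes the excess. So contributing exactly 22 is a best response.
Each player's payoff: 41 − 22 + 31 = 50.

50 hours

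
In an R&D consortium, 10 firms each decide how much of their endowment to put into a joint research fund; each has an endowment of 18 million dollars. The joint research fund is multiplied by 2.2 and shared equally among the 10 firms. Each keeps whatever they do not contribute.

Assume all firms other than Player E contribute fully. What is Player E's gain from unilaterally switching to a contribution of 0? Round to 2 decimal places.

14.04 million dollars

Switching from a contribution of 18 to 0 lets Player E keep an extra 18 million dollars, but lowers the joint research fund by 18, which costs Player E their own share of that drop: 2.2/10 × 18 = 3.96.
Net gain = 18 − 3.96 = 14.04. The private return per contributed unit (0.2200) is below 1, so free-riding is indeed the best response regardless of what the others do.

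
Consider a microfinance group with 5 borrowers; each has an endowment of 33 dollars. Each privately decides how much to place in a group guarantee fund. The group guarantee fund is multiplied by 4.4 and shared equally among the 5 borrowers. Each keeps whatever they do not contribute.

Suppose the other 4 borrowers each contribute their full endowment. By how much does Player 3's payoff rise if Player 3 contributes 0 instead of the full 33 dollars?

Switching from a contribution of 33 to 0 lets Player 3 keep an extra 33 dollars, but lowers the group guarantee fund by 33, which costs Player 3 their own share of that drop: 4.4/5 × 33 = 29.04.
Net gain = 33 − 29.04 = 3.96. The private return per contributed unit (0.8800) is below 1, so free-riding is indeed the best response regardless of what the others do.

3.96 dollars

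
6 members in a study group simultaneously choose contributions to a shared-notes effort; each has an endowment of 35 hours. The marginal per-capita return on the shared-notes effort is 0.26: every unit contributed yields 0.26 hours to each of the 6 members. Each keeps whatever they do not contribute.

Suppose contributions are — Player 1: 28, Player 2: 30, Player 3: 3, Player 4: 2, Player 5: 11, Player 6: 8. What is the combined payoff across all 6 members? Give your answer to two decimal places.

Total contributed: 28 + 30 + 3 + 2 + 11 + 8 = 82; total kept: 6 × 35 − 82 = 128.
The shared-notes effort pays out 0.26 × 6 × 82 = 127.92 in aggregate.
Group total = 128 + 127.92 = 255.92.

255.92 hours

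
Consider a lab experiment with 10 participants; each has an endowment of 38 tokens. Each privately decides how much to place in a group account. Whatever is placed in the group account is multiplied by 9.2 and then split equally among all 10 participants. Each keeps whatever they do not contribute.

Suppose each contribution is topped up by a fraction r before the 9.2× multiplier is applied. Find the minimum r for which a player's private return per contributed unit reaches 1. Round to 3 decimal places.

0.087

With matching at rate r, one contributed unit becomes (1 + r) in the group account and returns 9.2 × (1 + r) / 10 to the contributor.
Setting this equal to 1: 1 + r = 10/9.2 = 1.0870.
So the minimum matching rate is r = 1.0870 − 1 = 0.087.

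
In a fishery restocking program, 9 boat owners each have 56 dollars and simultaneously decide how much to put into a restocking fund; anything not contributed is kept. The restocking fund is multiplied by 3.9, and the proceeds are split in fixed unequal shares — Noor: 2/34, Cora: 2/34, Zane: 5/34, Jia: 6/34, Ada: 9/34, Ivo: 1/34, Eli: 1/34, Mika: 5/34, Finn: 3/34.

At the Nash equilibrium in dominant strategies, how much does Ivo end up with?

For player j, contributing a unit is worthwhile iff 3.9 × (j's share) ≥ 1, i.e. iff j's share is at least 0.2564.
The only share above 0.2564 is Ada's 9/34, contributing 56; the remaining 8 contribute 0. Total contributed: 56.
Ivo keeps 56 and receives 3.9 × 56 × 1/34 = 6.42 from the restocking fund, for a payoff of 62.42.

62.42 dollars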